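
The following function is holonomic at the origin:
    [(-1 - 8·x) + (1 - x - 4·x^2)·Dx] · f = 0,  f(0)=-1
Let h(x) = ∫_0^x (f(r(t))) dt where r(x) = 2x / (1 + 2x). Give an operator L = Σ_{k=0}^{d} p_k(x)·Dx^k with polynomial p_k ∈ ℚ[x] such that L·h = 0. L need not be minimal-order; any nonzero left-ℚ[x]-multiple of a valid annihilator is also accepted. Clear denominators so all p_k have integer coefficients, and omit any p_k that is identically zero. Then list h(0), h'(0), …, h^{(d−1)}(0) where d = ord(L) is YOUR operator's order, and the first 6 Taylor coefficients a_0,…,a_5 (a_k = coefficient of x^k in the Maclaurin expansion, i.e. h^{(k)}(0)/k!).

f: a_k = -1, -1, -5, -9, -29, -65, …
Substitute x→r, Dx→(1/r')Dx; clear ⇒ L₀.
h=∫h₀ ⇒ L = L₀·Dx.
L = (2 + 36·x)·Dx + (-1 - 4·x + 12·x^2 + 32·x^3)·Dx^2  (order 2).
h: a_k = 0, -1, -1, -16/3, 0, -256/5, …
ICs: h(0) = 0, h′(0) = -1.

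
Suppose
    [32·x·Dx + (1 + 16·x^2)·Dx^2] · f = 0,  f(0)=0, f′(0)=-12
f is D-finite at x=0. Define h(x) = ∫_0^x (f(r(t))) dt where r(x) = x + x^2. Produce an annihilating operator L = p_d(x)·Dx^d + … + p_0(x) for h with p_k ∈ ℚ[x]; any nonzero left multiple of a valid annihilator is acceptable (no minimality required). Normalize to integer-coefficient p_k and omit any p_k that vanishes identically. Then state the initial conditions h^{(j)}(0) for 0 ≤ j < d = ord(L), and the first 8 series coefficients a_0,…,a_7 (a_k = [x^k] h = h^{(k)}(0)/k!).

L = (-2 + 32·x + 128·x^2 + 192·x^3 + 96·x^4)·Dx^2 + (1 + 2·x + 16·x^2 + 64·x^3 + 80·x^4 + 32·x^5)·Dx^3  (order 3).
h: a_k = 0, 0, -6, -4, 16, 192/5, -352/5, -3008/7, …
ICs: h(0) = 0, h′(0) = 0, h′′(0) = -12.

f: a_k = 0, -12, 0, 64, 0, -3072/5, 0, 49152/7, …
h₀=f(r): pull back L_f along r ⇒ L₀.
h=∫₀ˣh₀: take L = L₀·Dx.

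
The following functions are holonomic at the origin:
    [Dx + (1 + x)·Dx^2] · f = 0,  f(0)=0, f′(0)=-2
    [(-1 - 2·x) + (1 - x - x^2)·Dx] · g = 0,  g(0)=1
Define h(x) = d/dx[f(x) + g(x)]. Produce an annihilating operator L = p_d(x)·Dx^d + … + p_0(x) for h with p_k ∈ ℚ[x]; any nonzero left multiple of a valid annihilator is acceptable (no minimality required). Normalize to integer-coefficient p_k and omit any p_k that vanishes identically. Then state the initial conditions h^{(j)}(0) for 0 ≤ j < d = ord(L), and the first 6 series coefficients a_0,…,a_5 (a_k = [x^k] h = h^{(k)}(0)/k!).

L = (-26 - 70·x - 76·x^2 - 36·x^3 - 12·x^4) + (-16 - 84·x - 160·x^2 - 144·x^3 - 74·x^4 - 20·x^5)·Dx + (5 + 11·x - x^2 - 23·x^3 - 29·x^4 - 17·x^5 - 4·x^6)·Dx^2  (order 2).
h: a_k = -1, 6, 7, 22, 38, 80, …
ICs: h(0) = -1, h′(0) = 6.

f: a_k = 0, -2, 1, -2/3, 1/2, -2/5, …
g: a_k = 1, 1, 2, 3, 5, 8, …
Sum ⇒ L₀ = lclm(L_f,L_g) in ℚ(x)⟨Dx⟩.
h=h₀': d/dx-closure on L₀ ⇒ L.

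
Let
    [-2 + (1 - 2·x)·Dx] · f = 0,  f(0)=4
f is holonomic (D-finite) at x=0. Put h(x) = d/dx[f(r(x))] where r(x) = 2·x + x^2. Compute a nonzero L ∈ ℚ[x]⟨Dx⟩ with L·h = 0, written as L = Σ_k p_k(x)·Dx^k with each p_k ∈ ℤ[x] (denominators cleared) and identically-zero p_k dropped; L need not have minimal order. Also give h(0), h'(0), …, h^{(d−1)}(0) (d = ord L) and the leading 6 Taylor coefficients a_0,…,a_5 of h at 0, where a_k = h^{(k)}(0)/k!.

f: a_k = 4, 8, 16, 32, 64, 128, …
h₀=f(r): pull back L_f along r ⇒ L₀.
h₀' ⇒ L via d/dx closure of L₀.
L = (9 + 12·x + 6·x^2) + (-1 + 3·x + 6·x^2 + 2·x^3)·Dx  (order 1).
h: a_k = 16, 144, 960, 5696, 31680, 169152, …
ICs: h(0) = 16.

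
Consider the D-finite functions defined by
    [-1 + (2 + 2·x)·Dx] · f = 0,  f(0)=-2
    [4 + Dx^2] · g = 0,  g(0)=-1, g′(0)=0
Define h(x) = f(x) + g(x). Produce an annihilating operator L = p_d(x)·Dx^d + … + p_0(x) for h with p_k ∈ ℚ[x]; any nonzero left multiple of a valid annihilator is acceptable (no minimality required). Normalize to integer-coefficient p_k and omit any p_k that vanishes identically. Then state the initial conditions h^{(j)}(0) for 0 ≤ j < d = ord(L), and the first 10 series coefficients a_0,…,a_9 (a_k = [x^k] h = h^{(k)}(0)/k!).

f: a_k = -2, -1, 1/4, -1/8, 5/64, -7/128, 21/512, -33/1024, 429/16384, -715/32768, …
g: a_k = -1, 0, 2, 0, -2/3, 0, 4/45, 0, -2/315, 0, …
Sum ⇒ L₀ = lclm(L_f,L_g) in ℚ(x)⟨Dx⟩.
L = (-76 - 128·x - 64·x^2) + (120 + 376·x + 384·x^2 + 128·x^3)·Dx + (-19 - 32·x - 16·x^2)·Dx^2 + (30 + 94·x + 96·x^2 + 32·x^3)·Dx^3  (order 3).
h: a_k = -3, -1, 9/4, -1/8, -113/192, -7/128, 2993/23040, -33/1024, 102367/5160960, -715/32768, …
ICs: h(0) = -3, h′(0) = -1, h′′(0) = 9/2.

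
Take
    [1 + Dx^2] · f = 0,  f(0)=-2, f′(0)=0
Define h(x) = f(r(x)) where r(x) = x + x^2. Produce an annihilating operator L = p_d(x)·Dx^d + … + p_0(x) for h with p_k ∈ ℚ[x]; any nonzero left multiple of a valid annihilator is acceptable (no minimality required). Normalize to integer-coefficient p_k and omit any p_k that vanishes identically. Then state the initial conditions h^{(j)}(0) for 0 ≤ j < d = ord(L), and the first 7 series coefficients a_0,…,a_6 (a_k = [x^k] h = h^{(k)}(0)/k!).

f: a_k = -2, 0, 1, 0, -1/12, 0, 1/360, …
Substitute x→r, Dx→(1/r')Dx; clear ⇒ L₀.
L = (1 + 6·x + 12·x^2 + 8·x^3) - 2·Dx + (1 + 2·x)·Dx^2  (order 2).
h: a_k = -2, 0, 1, 2, 11/12, -1/3, -179/360, …
ICs: h(0) = -2, h′(0) = 0.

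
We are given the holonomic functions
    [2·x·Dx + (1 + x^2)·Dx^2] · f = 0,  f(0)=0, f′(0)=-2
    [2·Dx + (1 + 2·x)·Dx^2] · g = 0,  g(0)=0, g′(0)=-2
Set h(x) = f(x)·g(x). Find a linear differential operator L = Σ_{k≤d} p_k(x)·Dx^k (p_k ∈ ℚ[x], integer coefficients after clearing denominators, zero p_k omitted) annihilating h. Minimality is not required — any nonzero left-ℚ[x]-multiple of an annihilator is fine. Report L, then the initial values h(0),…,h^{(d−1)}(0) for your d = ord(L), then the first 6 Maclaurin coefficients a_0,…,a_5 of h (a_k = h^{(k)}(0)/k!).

f: a_k = 0, -2, 0, 2/3, 0, -2/5, …
g: a_k = 0, -2, 2, -8/3, 4, -32/5, …
Sym-product of L_f,L_g gives L₀ (≤ ord 4).
L = (24 + 80·x + 88·x^2 + 240·x^3 + 240·x^4 + 208·x^5 + 16·x^7)·Dx + (12 + 80·x + 332·x^2 + 608·x^3 + 880·x^4 + 744·x^5 + 560·x^6 + 24·x^7 + 56·x^8)·Dx^2 + (12 + 52·x + 168·x^2 + 372·x^3 + 516·x^4 + 564·x^5 + 384·x^6 + 276·x^7 + 24·x^8 + 32·x^9)·Dx^3 + (2 + 12·x + 34·x^2 + 64·x^3 + 87·x^4 + 96·x^5 + 84·x^6 + 48·x^7 + 33·x^8 + 4·x^9 + 4·x^10)·Dx^4  (order 4).
h: a_k = 0, 0, 4, -4, 4, -20/3, …
ICs: h(0) = 0, h′(0) = 0, h′′(0) = 8, h′′′(0) = -24.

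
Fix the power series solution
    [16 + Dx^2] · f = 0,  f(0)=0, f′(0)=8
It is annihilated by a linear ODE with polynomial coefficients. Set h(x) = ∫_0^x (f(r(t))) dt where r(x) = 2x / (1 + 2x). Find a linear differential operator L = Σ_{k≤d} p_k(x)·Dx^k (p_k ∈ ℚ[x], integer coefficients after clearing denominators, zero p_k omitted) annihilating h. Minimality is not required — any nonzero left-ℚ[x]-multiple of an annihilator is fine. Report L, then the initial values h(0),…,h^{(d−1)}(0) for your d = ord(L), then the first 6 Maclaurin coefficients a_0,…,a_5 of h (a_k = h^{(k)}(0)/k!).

L = 64·Dx + (4 + 24·x + 48·x^2 + 32·x^3)·Dx^2 + (1 + 8·x + 24·x^2 + 32·x^3 + 16·x^4)·Dx^3  (order 3).
h: a_k = 0, 0, 8, -32/3, -80/3, 896/5, …
ICs: h(0) = 0, h′(0) = 0, h′′(0) = 16.

f: a_k = 0, 8, 0, -64/3, 0, 256/15, …
h₀=f(r): pull back L_f along r ⇒ L₀.
h=∫h₀ ⇒ L = L₀·Dx.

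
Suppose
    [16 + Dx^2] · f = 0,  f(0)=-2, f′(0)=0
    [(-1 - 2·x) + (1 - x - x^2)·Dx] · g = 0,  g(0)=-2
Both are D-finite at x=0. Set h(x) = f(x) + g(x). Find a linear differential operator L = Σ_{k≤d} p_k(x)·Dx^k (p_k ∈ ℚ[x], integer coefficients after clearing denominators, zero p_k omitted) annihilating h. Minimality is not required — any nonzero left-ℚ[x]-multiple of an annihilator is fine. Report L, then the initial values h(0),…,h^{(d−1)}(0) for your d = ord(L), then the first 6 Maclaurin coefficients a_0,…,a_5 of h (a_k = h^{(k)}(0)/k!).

f: a_k = -2, 0, 16, 0, -64/3, 0, …
g: a_k = -2, -2, -4, -6, -10, -16, …
f+g: L₀ = lclm(L_f,L_g), ord ≤ 2+1.
L = (-272 - 384·x + 352·x^2 - 192·x^3 - 640·x^4 - 256·x^5) + (160 - 368·x - 32·x^2 + 544·x^3 - 48·x^4 - 384·x^5 - 128·x^6)·Dx + (-17 - 24·x + 22·x^2 - 12·x^3 - 40·x^4 - 16·x^5)·Dx^2 + (10 - 23·x - 2·x^2 + 34·x^3 - 3·x^4 - 24·x^5 - 8·x^6)·Dx^3  (order 3).
h: a_k = -4, -2, 12, -6, -94/3, -16, …
ICs: h(0) = -4, h′(0) = -2, h′′(0) = 24.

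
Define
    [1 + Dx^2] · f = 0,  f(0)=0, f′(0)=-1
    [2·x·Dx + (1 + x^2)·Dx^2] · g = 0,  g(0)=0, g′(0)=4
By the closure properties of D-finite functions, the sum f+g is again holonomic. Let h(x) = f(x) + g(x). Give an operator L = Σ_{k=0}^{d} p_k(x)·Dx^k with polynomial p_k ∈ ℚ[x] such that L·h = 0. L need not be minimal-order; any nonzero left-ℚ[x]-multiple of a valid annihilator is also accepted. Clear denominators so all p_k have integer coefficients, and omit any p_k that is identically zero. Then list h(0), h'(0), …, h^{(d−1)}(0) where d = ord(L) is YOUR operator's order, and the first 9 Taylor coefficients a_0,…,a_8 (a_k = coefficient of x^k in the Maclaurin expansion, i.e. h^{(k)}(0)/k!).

L = (-22·x + 28·x^3 + 2·x^5)·Dx + (-1 + 7·x^2 + 9·x^4 + x^6)·Dx^2 + (-22·x + 28·x^3 + 2·x^5)·Dx^3 + (-1 + 7·x^2 + 9·x^4 + x^6)·Dx^4  (order 4).
h: a_k = 0, 3, 0, -7/6, 0, 19/24, 0, -2879/5040, 0, …
ICs: h(0) = 0, h′(0) = 3, h′′(0) = 0, h′′′(0) = -7.

f: a_k = 0, -1, 0, 1/6, 0, -1/120, 0, 1/5040, 0, …
g: a_k = 0, 4, 0, -4/3, 0, 4/5, 0, -4/7, 0, …
Sum ⇒ L₀ = lclm(L_f,L_g) in ℚ(x)⟨Dx⟩.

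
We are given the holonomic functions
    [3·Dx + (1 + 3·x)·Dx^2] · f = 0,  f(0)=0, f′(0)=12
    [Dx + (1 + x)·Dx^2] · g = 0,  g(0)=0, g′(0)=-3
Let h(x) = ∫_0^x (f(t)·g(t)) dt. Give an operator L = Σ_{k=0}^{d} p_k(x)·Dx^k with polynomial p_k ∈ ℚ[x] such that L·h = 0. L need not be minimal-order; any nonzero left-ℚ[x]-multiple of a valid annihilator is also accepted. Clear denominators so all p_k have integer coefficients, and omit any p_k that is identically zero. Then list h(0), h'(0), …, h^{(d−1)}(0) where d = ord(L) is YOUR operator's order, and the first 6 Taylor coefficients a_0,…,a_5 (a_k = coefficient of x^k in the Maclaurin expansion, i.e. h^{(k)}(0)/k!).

L = (30 + 72·x + 54·x^2)·Dx^2 + (76 + 354·x + 540·x^2 + 270·x^3)·Dx^3 + (29 + 200·x + 486·x^2 + 504·x^3 + 189·x^4)·Dx^4 + (2 + 19·x + 68·x^2 + 114·x^3 + 90·x^4 + 27·x^5)·Dx^5  (order 5).
h: a_k = 0, 0, 0, -12, 18, -147/5, …
ICs: h(0) = 0, h′(0) = 0, h′′(0) = 0, h′′′(0) = -72, h′′′′(0) = 432.

f: a_k = 0, 12, -18, 36, -81, 972/5, …
g: a_k = 0, -3, 3/2, -1, 3/4, -3/5, …
h₀=f·g: eliminate ⇒ L₀, order ≤ 2·2.
h=∫₀ˣh₀: take L = L₀·Dx.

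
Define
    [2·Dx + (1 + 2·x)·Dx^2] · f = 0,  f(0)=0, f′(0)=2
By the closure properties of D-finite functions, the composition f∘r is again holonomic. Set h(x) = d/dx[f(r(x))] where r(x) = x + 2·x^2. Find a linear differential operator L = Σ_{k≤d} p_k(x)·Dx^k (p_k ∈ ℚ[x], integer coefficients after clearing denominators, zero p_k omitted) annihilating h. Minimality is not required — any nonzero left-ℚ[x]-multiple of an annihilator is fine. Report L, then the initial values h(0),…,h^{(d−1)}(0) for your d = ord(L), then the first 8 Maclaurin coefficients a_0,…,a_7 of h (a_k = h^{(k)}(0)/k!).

f: a_k = 0, 2, -2, 8/3, -4, 32/5, -32/3, 128/7, …
Change of var in L_f (x↦r) gives L₀.
h₀' ⇒ L via d/dx closure of L₀.
L = (-2 + 8·x + 16·x^2) + (1 + 6·x + 12·x^2 + 16·x^3)·Dx  (order 1).
h: a_k = 2, 4, -16, 16, 32, -128, 128, 256, …
ICs: h(0) = 2.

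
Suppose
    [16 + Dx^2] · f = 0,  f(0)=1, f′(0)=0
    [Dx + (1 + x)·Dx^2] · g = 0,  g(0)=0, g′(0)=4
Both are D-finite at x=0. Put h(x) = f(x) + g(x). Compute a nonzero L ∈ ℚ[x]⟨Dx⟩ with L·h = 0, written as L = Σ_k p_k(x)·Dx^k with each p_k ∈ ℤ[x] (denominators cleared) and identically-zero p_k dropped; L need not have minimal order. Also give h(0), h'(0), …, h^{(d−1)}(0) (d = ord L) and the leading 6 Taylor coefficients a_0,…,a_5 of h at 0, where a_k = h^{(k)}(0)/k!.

L = (176 + 256·x + 128·x^2)·Dx + (144 + 400·x + 384·x^2 + 128·x^3)·Dx^2 + (11 + 16·x + 8·x^2)·Dx^3 + (9 + 25·x + 24·x^2 + 8·x^3)·Dx^4  (order 4).
h: a_k = 1, 4, -10, 4/3, 29/3, 4/5, …
ICs: h(0) = 1, h′(0) = 4, h′′(0) = -20, h′′′(0) = 8.

f: a_k = 1, 0, -8, 0, 32/3, 0, …
g: a_k = 0, 4, -2, 4/3, -1, 4/5, …
h₀=f+g: left-lcm gives L₀, ord ≤ 4.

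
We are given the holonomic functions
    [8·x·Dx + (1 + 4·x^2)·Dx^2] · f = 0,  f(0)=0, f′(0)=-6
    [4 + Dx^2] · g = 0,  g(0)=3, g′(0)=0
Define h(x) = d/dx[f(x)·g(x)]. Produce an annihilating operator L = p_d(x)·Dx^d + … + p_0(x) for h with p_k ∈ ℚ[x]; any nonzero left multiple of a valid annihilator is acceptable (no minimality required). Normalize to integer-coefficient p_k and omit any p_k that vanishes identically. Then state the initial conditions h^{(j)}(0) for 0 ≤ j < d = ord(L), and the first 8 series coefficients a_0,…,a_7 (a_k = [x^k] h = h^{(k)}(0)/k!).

f: a_k = 0, -6, 0, 8, 0, -96/5, 0, 384/7, …
g: a_k = 3, 0, -6, 0, 2, 0, -4/15, 0, …
L₀ := L_f ⊗_s L_g (sym. prod.), ord ≤ 4.
h=h₀': d/dx-closure on L₀ ⇒ L.
L = (880 + 9408·x^2 + 59008·x^4 + 49152·x^6 + 24576·x^8 + 16384·x^10 + 32768·x^12) + (544·x + 9088·x^3 + 35840·x^5 + 40960·x^7 + 40960·x^9 + 32768·x^11)·Dx + (240 + 2720·x^2 + 17088·x^4 + 18944·x^6 + 16384·x^8 + 16384·x^10 + 16384·x^12)·Dx^2 + (136·x + 2272·x^3 + 8960·x^5 + 10240·x^7 + 10240·x^9 + 8192·x^11)·Dx^3 + (5 + 92·x^2 + 584·x^4 + 1664·x^6 + 2560·x^8 + 3072·x^10 + 2048·x^12)·Dx^4  (order 4).
h: a_k = -18, 0, 180, 0, -588, 0, 10408/5, 0, …
ICs: h(0) = -18, h′(0) = 0, h′′(0) = 360, h′′′(0) = 0.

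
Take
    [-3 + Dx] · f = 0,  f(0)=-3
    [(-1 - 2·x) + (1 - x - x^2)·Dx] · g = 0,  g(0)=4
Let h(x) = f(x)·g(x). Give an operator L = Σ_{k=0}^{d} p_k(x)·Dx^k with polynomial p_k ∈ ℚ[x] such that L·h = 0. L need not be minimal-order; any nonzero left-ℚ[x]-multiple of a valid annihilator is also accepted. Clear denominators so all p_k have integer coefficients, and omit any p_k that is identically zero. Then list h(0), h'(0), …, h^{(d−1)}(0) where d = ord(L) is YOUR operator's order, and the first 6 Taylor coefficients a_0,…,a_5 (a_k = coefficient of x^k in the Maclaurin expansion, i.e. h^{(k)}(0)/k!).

L = (4 - x - 3·x^2) + (-1 + x + x^2)·Dx  (order 1).
h: a_k = -12, -48, -114, -216, -741/2, -3054/5, …
ICs: h(0) = -12.

f: a_k = -3, -9, -27/2, -27/2, -81/8, -243/40, …
g: a_k = 4, 4, 8, 12, 20, 32, …
f·g: L₀ = L_f ⊗_s L_g, ord ≤ 1·1.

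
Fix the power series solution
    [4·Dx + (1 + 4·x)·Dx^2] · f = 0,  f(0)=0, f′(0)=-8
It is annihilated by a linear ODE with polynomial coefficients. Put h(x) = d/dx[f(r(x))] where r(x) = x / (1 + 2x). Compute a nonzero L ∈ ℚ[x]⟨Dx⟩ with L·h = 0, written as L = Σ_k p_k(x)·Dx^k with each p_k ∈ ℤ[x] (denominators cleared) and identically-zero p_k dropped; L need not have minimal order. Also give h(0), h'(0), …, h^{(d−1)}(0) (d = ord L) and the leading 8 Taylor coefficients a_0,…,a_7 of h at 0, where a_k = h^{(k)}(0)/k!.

f: a_k = 0, -8, 16, -128/3, 128, -2048/5, 4096/3, -32768/7, …
f∘r: x↦r, Dx↦Dx/r' in L_f ⇒ L₀.
Differentiate: ansatz ord ≤ ord L₀ ⇒ L.
L = (8 + 24·x) + (1 + 8·x + 12·x^2)·Dx  (order 1).
h: a_k = -8, 64, -416, 2560, -15488, 93184, -559616, 3358720, …
ICs: h(0) = -8.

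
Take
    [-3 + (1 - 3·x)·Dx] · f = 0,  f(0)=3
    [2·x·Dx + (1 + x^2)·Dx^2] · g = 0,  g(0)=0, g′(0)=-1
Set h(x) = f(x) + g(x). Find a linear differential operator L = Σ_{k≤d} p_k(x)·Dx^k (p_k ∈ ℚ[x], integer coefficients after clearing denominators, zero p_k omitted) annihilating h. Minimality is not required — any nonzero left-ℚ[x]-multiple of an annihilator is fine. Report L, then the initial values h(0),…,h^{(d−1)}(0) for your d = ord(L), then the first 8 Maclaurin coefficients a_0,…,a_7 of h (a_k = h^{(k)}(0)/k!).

f: a_k = 3, 9, 27, 81, 243, 729, 2187, 6561, …
g: a_k = 0, -1, 0, 1/3, 0, -1/5, 0, 1/7, …
L₀ := lclm(L_f,L_g); ord L₀ ≤ 1+2.
L = (-6 + 72·x + 18·x^2)·Dx + (28 - 6·x + 60·x^2 + 18·x^3)·Dx^2 + (-3 + 8·x + 8·x^3 + 3·x^4)·Dx^3  (order 3).
h: a_k = 3, 8, 27, 244/3, 243, 3644/5, 2187, 45928/7, …
ICs: h(0) = 3, h′(0) = 8, h′′(0) = 54.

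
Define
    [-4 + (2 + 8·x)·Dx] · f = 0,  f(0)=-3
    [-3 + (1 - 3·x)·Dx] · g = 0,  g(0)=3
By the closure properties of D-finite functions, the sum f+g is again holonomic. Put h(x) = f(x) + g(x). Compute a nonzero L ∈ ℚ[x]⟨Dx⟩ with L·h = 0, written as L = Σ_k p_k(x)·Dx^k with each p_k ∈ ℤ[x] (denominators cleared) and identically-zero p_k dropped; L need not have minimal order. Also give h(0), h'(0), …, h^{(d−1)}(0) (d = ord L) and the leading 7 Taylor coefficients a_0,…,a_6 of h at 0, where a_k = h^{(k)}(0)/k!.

L = (48 + 108·x) + (-22 - 120·x - 324·x^2)·Dx + (1 + 19·x + 6·x^2 - 216·x^3)·Dx^2  (order 2).
h: a_k = 0, 3, 33, 69, 273, 645, 2439, …
ICs: h(0) = 0, h′(0) = 3.

f: a_k = -3, -6, 6, -12, 30, -84, 252, …
g: a_k = 3, 9, 27, 81, 243, 729, 2187, …
L₀ := lclm(L_f,L_g); ord L₀ ≤ 1+1.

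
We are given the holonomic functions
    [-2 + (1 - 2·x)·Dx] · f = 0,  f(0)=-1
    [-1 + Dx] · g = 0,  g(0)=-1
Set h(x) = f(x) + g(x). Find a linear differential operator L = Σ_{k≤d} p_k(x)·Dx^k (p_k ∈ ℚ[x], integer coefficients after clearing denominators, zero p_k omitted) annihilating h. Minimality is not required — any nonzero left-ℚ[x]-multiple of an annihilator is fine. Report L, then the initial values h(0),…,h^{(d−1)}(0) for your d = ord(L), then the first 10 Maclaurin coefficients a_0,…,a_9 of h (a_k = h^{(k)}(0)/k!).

f: a_k = -1, -2, -4, -8, -16, -32, -64, -128, -256, -512, …
g: a_k = -1, -1, -1/2, -1/6, -1/24, -1/120, -1/720, -1/5040, -1/40320, -1/362880, …
f+g: L₀ = lclm(L_f,L_g), ord ≤ 1+1.
L = (-6 - 4·x) + (7 + 4·x - 4·x^2)·Dx + (-1 + 4·x^2)·Dx^2  (order 2).
h: a_k = -2, -3, -9/2, -49/6, -385/24, -3841/120, -46081/720, -645121/5040, -10321921/40320, -185794561/362880, …
ICs: h(0) = -2, h′(0) = -3.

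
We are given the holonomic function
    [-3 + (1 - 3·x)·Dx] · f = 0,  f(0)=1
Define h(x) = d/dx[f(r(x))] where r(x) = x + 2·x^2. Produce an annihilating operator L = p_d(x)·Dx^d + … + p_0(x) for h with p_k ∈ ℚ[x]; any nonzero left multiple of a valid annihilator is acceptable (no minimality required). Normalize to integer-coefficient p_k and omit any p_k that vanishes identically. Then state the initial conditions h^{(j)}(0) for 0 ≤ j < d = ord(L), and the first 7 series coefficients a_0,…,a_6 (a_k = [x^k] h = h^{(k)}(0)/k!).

L = (10 + 36·x + 72·x^2) + (-1 - x + 18·x^2 + 24·x^3)·Dx  (order 1).
h: a_k = 3, 30, 189, 1116, 6075, 31914, 162729, …
ICs: h(0) = 3.

f: a_k = 1, 3, 9, 27, 81, 243, 729, …
Change of var in L_f (x↦r) gives L₀.
Differentiate: ansatz ord ≤ ord L₀ ⇒ L.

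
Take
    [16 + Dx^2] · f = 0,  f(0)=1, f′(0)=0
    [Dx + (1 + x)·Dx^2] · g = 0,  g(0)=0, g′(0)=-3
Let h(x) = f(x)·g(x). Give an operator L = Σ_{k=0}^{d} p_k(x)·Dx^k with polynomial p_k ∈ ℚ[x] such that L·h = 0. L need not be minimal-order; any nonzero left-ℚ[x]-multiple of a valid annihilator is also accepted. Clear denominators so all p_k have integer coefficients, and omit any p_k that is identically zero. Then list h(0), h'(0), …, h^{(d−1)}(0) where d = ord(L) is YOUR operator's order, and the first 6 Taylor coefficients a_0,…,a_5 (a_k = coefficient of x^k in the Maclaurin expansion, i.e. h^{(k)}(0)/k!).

L = (15072 + 62976·x + 97024·x^2 + 65536·x^3 + 16384·x^4) + (1984 + 6080·x + 6144·x^2 + 2048·x^3)·Dx + (1950 + 8000·x + 12192·x^2 + 8192·x^3 + 2048·x^4)·Dx^2 + (124 + 380·x + 384·x^2 + 128·x^3)·Dx^3 + (63 + 254·x + 383·x^2 + 256·x^3 + 64·x^4)·Dx^4  (order 4).
h: a_k = 0, -3, 3/2, 23, -45/4, -123/5, …
ICs: h(0) = 0, h′(0) = -3, h′′(0) = 3, h′′′(0) = 138.

f: a_k = 1, 0, -8, 0, 32/3, 0, …
g: a_k = 0, -3, 3/2, -1, 3/4, -3/5, …
h₀=f·g: eliminate ⇒ L₀, order ≤ 2·2.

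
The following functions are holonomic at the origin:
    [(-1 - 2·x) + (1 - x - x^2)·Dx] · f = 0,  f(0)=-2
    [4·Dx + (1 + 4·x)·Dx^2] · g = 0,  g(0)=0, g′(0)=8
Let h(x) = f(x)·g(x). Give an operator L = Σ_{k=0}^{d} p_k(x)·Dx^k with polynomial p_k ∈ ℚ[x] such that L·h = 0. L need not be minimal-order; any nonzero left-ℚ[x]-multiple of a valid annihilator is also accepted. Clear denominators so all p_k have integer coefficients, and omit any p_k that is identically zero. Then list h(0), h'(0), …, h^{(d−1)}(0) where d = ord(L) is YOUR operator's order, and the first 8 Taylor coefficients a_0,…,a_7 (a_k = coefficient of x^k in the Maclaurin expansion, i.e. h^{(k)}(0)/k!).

f: a_k = -2, -2, -4, -6, -10, -16, -26, -42, …
g: a_k = 0, 8, -16, 128/3, -128, 2048/5, -4096/3, 32768/7, …
h₀=f·g: eliminate ⇒ L₀, order ≤ 1·2.
L = (6 + 16·x) + (-2 + 16·x + 20·x^2)·Dx + (-1 - 3·x + 5·x^2 + 4·x^3)·Dx^2  (order 2).
h: a_k = 0, -16, 16, -256/3, 560/3, -10768/15, 32992/15, -275824/35, …
ICs: h(0) = 0, h′(0) = -16.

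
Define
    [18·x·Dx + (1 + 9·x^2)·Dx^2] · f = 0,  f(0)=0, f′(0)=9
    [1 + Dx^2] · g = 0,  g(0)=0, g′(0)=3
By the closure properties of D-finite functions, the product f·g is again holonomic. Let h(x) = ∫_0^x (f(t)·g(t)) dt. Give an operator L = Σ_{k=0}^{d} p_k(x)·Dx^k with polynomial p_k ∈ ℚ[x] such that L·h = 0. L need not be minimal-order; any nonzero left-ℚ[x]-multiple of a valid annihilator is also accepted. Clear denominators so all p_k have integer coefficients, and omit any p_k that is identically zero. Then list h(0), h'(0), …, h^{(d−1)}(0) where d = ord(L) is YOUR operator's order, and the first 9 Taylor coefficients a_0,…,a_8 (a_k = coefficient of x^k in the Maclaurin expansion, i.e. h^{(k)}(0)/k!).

L = (370 + 9594·x^2 + 4131·x^4 + 2916·x^6 + 6561·x^8)·Dx + (684·x + 6804·x^3 + 8748·x^5 + 26244·x^7)·Dx^2 + (380 + 9792·x^2 + 5346·x^4 + 5832·x^6 + 13122·x^8)·Dx^3 + (684·x + 6804·x^3 + 8748·x^5 + 26244·x^7)·Dx^4 + (10 + 198·x^2 + 1215·x^4 + 2916·x^6 + 6561·x^8)·Dx^5  (order 5).
h: a_k = 0, 0, 0, 9, 0, -171/10, 0, 3609/56, 0, …
ICs: h(0) = 0, h′(0) = 0, h′′(0) = 0, h′′′(0) = 54, h′′′′(0) = 0.

f: a_k = 0, 9, 0, -27, 0, 729/5, 0, -6561/7, 0, …
g: a_k = 0, 3, 0, -1/2, 0, 1/40, 0, -1/1680, 0, …
h₀=f·g: eliminate ⇒ L₀, order ≤ 2·2.
Integrate: L := L₀·Dx.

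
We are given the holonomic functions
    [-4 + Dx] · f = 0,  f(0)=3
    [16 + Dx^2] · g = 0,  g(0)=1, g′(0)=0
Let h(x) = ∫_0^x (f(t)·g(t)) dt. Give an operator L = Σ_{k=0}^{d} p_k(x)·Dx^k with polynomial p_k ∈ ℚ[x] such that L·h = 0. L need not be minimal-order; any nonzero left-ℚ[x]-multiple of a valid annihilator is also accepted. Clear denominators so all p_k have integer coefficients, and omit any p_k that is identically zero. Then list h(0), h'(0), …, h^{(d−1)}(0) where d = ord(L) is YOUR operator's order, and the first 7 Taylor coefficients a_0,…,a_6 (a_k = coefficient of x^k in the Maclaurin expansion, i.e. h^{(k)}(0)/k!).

f: a_k = 3, 12, 24, 32, 32, 128/5, 256/15, …
g: a_k = 1, 0, -8, 0, 32/3, 0, -256/45, …
f·g: L₀ = L_f ⊗_s L_g, ord ≤ 1·2.
h=∫₀ˣh₀: take L = L₀·Dx.
L = 32·Dx - 8·Dx^2 + Dx^3  (order 3).
h: a_k = 0, 3, 6, 0, -16, -128/5, -256/15, …
ICs: h(0) = 0, h′(0) = 3, h′′(0) = 12.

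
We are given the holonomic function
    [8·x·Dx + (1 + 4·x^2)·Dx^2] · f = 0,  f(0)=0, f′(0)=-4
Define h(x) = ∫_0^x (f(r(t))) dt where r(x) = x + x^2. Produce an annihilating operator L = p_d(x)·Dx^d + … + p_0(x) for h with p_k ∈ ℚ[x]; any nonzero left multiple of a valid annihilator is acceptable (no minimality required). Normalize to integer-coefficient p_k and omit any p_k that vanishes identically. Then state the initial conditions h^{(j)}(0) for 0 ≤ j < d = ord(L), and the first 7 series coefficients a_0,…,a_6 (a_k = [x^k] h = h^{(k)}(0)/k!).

L = (-2 + 8·x + 32·x^2 + 48·x^3 + 24·x^4)·Dx^2 + (1 + 2·x + 4·x^2 + 16·x^3 + 20·x^4 + 8·x^5)·Dx^3  (order 3).
h: a_k = 0, 0, -2, -4/3, 4/3, 16/5, 8/15, …
ICs: h(0) = 0, h′(0) = 0, h′′(0) = -4.

f: a_k = 0, -4, 0, 16/3, 0, -64/5, 0, …
f∘r: x↦r, Dx↦Dx/r' in L_f ⇒ L₀.
∫: right-multiply L₀ by Dx.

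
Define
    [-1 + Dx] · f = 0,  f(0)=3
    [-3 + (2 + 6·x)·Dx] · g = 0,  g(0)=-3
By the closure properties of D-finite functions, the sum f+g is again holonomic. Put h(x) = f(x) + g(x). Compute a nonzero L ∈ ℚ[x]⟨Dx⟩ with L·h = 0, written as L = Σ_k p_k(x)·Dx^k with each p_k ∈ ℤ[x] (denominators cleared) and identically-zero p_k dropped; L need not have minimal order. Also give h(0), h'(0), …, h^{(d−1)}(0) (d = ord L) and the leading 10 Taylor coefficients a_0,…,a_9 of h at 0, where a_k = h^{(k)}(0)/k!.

L = (15 + 18·x) + (-13 - 24·x - 36·x^2)·Dx + (-2 + 6·x + 36·x^2)·Dx^2  (order 2).
h: a_k = 0, -3/2, 39/8, -73/16, 1231/128, -25483/1280, 688969/15360, -22733737/215040, 886620991/3440640, -39897932563/61931520, …
ICs: h(0) = 0, h′(0) = -3/2.

f: a_k = 3, 3, 3/2, 1/2, 1/8, 1/40, 1/240, 1/1680, 1/13440, 1/120960, …
g: a_k = -3, -9/2, 27/8, -81/16, 1215/128, -5103/256, 45927/1024, -216513/2048, 8444007/32768, -42220035/65536, …
Weyl lclm of L_f,L_g ⇒ L₀ (ord ≤ 2).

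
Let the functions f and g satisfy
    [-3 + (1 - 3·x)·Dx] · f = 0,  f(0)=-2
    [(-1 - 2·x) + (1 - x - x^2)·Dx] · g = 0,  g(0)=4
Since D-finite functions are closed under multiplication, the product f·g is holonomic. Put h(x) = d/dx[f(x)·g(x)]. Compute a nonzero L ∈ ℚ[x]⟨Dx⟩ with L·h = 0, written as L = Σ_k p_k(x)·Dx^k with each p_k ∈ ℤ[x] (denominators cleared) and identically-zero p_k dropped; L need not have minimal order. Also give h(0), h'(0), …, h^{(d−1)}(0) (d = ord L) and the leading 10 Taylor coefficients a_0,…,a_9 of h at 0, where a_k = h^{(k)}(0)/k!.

L = (28 - 66·x - 48·x^2 + 96·x^3 + 108·x^4) + (-4 + 20·x - 15·x^2 - 40·x^3 + 30·x^4 + 27·x^5)·Dx  (order 1).
h: a_k = -32, -224, -1080, -4480, -17120, -62256, -219072, -753280, -2546280, -8494720, …
ICs: h(0) = -32.

f: a_k = -2, -6, -18, -54, -162, -486, -1458, -4374, -13122, -39366, …
g: a_k = 4, 4, 8, 12, 20, 32, 52, 84, 136, 220, …
L₀ := L_f ⊗_s L_g (sym. prod.), ord ≤ 1.
Differentiate: ansatz ord ≤ ord L₀ ⇒ L.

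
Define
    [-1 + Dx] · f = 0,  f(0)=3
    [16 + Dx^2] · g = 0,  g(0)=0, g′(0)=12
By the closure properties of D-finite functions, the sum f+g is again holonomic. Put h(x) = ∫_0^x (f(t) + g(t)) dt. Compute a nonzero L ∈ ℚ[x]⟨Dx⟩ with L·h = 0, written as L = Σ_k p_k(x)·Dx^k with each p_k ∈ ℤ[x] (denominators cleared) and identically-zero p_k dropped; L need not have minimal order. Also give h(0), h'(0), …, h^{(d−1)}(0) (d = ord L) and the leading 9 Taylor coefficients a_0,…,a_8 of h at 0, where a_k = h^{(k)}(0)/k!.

L = -16·Dx + 16·Dx^2 - Dx^3 + Dx^4  (order 4).
h: a_k = 0, 3, 15/2, 1/2, -63/8, 1/40, 205/48, 1/1680, -5461/4480, …
ICs: h(0) = 0, h′(0) = 3, h′′(0) = 15, h′′′(0) = 3.

f: a_k = 3, 3, 3/2, 1/2, 1/8, 1/40, 1/240, 1/1680, 1/13440, …
g: a_k = 0, 12, 0, -32, 0, 128/5, 0, -1024/105, 0, …
f+g: L₀ = lclm(L_f,L_g), ord ≤ 1+2.
h=∫h₀ ⇒ L = L₀·Dx.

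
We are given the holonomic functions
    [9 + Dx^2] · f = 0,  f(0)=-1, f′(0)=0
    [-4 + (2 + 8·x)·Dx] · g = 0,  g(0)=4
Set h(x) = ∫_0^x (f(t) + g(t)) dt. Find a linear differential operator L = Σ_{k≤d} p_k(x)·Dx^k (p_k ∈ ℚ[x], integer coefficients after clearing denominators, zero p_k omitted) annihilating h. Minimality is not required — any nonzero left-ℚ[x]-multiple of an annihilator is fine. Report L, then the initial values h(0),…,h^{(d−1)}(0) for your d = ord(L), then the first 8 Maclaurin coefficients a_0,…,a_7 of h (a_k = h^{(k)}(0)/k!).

L = (-378 - 1296·x - 2592·x^2)·Dx + (45 + 828·x + 3888·x^2 + 5184·x^3)·Dx^2 + (-42 - 144·x - 288·x^2)·Dx^3 + (5 + 92·x + 432·x^2 + 576·x^3)·Dx^4  (order 4).
h: a_k = 0, 3, 4, -7/6, 4, -347/40, 56/3, -26799/560, …
ICs: h(0) = 0, h′(0) = 3, h′′(0) = 8, h′′′(0) = -7.

f: a_k = -1, 0, 9/2, 0, -27/8, 0, 81/80, 0, …
g: a_k = 4, 8, -8, 16, -40, 112, -336, 1056, …
L₀ := lclm(L_f,L_g); ord L₀ ≤ 2+1.
h=∫h₀ ⇒ L = L₀·Dx.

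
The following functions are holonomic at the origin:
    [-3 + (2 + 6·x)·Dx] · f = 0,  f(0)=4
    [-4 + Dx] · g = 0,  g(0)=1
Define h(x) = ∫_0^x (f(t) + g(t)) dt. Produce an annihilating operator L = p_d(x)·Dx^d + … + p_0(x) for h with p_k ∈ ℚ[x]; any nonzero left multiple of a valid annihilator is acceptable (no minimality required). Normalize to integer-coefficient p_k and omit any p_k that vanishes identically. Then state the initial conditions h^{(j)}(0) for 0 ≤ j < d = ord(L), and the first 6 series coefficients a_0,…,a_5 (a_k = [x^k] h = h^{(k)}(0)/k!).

L = (132 + 288·x)·Dx + (-73 - 384·x - 576·x^2)·Dx^2 + (10 + 78·x + 144·x^2)·Dx^3  (order 3).
h: a_k = 0, 5, 5, 7/6, 209/48, -191/480, …
ICs: h(0) = 0, h′(0) = 5, h′′(0) = 10.

f: a_k = 4, 6, -9/2, 27/4, -405/32, 1701/64, …
g: a_k = 1, 4, 8, 32/3, 32/3, 128/15, …
L₀ := lclm(L_f,L_g); ord L₀ ≤ 1+1.
h=∫h₀ ⇒ L = L₀·Dx.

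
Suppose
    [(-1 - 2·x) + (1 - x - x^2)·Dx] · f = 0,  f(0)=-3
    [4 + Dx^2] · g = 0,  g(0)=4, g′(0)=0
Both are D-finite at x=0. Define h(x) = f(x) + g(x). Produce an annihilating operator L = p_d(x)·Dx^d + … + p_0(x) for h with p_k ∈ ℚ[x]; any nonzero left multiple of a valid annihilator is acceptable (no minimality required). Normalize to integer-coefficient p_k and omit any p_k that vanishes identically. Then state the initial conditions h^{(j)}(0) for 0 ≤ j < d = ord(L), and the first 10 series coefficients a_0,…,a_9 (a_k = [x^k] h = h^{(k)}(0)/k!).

L = (44 + 96·x + 32·x^2 + 48·x^3 + 40·x^4 + 16·x^5) + (-16 + 20·x + 8·x^2 - 16·x^3 + 12·x^4 + 24·x^5 + 8·x^6)·Dx + (11 + 24·x + 8·x^2 + 12·x^3 + 10·x^4 + 4·x^5)·Dx^2 + (-4 + 5·x + 2·x^2 - 4·x^3 + 3·x^4 + 6·x^5 + 2·x^6)·Dx^3  (order 3).
h: a_k = 1, -3, -14, -9, -37/3, -24, -1771/45, -63, -32122/315, -165, …
ICs: h(0) = 1, h′(0) = -3, h′′(0) = -28.

f: a_k = -3, -3, -6, -9, -15, -24, -39, -63, -102, -165, …
g: a_k = 4, 0, -8, 0, 8/3, 0, -16/45, 0, 8/315, 0, …
f+g: L₀ = lclm(L_f,L_g), ord ≤ 1+2.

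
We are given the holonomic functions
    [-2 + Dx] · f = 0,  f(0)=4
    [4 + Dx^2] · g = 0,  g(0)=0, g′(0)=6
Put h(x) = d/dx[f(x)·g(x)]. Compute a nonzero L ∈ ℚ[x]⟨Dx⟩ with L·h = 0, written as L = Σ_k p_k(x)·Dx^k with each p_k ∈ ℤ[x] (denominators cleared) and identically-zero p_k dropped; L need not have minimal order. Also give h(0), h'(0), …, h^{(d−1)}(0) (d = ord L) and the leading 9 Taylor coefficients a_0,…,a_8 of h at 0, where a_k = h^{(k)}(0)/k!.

L = 8 - 4·Dx + Dx^2  (order 2).
h: a_k = 24, 96, 96, 0, -64, -256/5, -256/15, 0, 256/105, …
ICs: h(0) = 24, h′(0) = 96.

f: a_k = 4, 8, 8, 16/3, 8/3, 16/15, 16/45, 32/315, 8/315, …
g: a_k = 0, 6, 0, -4, 0, 4/5, 0, -8/105, 0, …
Sym-product of L_f,L_g gives L₀ (≤ ord 2).
Derive L from L₀ (diff closure).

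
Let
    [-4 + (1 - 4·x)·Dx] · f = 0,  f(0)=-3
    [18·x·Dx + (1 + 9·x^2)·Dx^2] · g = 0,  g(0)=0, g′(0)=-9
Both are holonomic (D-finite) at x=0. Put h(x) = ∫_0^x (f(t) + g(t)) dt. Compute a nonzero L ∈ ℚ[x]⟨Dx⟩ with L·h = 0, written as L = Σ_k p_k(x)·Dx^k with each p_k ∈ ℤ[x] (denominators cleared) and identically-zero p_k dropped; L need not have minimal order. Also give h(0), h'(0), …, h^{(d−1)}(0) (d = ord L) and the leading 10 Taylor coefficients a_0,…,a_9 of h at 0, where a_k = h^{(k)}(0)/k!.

f: a_k = -3, -12, -48, -192, -768, -3072, -12288, -49152, -196608, -786432, …
g: a_k = 0, -9, 0, 27, 0, -729/5, 0, 6561/7, 0, -6561, …
Weyl lclm of L_f,L_g ⇒ L₀ (ord ≤ 3).
∫: right-multiply L₀ by Dx.
L = (-72 + 1152·x + 1944·x^2)·Dx^2 + (57 - 72·x + 765·x^2 + 1944·x^3)·Dx^3 + (-4 + 7·x + 63·x^3 + 324·x^4)·Dx^4  (order 4).
h: a_k = 0, -3, -21/2, -16, -165/4, -768/5, -5363/10, -12288/7, -337503/56, -65536/3, …
ICs: h(0) = 0, h′(0) = -3, h′′(0) = -21, h′′′(0) = -96.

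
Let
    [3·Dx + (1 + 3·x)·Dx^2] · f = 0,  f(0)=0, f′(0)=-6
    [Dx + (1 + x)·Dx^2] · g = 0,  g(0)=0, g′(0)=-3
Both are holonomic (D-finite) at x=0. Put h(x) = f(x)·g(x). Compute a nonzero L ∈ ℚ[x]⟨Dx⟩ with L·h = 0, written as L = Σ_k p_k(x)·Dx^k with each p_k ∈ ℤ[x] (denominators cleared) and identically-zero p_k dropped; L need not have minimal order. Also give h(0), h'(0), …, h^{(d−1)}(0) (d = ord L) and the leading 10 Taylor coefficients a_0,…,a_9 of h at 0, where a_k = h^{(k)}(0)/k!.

f: a_k = 0, -6, 9, -18, 81/2, -486/5, 243, -4374/7, 6561/4, -4374, …
g: a_k = 0, -3, 3/2, -1, 3/4, -3/5, 1/2, -3/7, 3/8, -1/3, …
h₀=f·g: eliminate ⇒ L₀, order ≤ 2·2.
L = (30 + 72·x + 54·x^2)·Dx + (76 + 354·x + 540·x^2 + 270·x^3)·Dx^2 + (29 + 200·x + 486·x^2 + 504·x^3 + 189·x^4)·Dx^3 + (2 + 19·x + 68·x^2 + 114·x^3 + 90·x^4 + 27·x^5)·Dx^4  (order 4).
h: a_k = 0, 0, 18, -36, 147/2, -162, 3807/10, -4686/5, 133533/56, -217467/35, …
ICs: h(0) = 0, h′(0) = 0, h′′(0) = 36, h′′′(0) = -216.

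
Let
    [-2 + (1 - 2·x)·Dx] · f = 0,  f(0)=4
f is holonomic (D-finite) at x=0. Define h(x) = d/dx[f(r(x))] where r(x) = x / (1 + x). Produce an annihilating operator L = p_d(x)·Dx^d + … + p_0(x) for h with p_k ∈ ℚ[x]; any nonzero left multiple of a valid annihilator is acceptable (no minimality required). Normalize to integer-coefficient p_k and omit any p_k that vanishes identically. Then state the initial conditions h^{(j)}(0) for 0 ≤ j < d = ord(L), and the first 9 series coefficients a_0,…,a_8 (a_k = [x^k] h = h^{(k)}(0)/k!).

L = 2 + (-1 + x)·Dx  (order 1).
h: a_k = 8, 16, 24, 32, 40, 48, 56, 64, 72, …
ICs: h(0) = 8.

f: a_k = 4, 8, 16, 32, 64, 128, 256, 512, 1024, …
L₀ from L_f via x↦r, Dx↦r'^{-1}Dx.
Derive L from L₀ (diff closure).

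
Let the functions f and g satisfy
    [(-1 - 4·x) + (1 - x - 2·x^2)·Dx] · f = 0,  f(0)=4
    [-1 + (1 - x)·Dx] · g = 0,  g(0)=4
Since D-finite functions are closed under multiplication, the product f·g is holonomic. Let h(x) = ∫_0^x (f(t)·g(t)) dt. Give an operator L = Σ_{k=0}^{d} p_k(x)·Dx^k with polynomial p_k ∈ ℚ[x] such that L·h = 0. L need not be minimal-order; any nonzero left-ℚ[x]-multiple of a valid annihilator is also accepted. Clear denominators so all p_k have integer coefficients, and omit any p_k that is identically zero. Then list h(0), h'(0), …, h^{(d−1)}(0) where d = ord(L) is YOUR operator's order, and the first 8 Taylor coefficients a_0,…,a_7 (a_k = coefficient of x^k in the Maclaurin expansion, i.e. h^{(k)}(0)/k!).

f: a_k = 4, 4, 12, 20, 44, 84, 172, 340, …
g: a_k = 4, 4, 4, 4, 4, 4, 4, 4, …
h₀=f·g: eliminate ⇒ L₀, order ≤ 1·1.
h=∫h₀ ⇒ L = L₀·Dx.
L = (-2 - 2·x + 6·x^2)·Dx + (1 - 2·x - x^2 + 2·x^3)·Dx^2  (order 2).
h: a_k = 0, 16, 16, 80/3, 40, 336/5, 112, 1360/7, …
ICs: h(0) = 0, h′(0) = 16.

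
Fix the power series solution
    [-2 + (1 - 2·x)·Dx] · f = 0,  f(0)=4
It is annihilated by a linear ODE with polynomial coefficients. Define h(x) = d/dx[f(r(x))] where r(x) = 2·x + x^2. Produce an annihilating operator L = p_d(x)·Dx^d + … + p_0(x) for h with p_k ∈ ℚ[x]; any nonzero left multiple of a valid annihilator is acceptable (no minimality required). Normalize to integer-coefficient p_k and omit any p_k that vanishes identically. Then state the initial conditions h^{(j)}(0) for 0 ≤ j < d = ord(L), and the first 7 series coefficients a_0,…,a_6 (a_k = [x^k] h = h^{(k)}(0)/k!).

L = (9 + 12·x + 6·x^2) + (-1 + 3·x + 6·x^2 + 2·x^3)·Dx  (order 1).
h: a_k = 16, 144, 960, 5696, 31680, 169152, 878080, …
ICs: h(0) = 16.

f: a_k = 4, 8, 16, 32, 64, 128, 256, …
Substitute x→r, Dx→(1/r')Dx; clear ⇒ L₀.
h=h₀': d/dx-closure on L₀ ⇒ L.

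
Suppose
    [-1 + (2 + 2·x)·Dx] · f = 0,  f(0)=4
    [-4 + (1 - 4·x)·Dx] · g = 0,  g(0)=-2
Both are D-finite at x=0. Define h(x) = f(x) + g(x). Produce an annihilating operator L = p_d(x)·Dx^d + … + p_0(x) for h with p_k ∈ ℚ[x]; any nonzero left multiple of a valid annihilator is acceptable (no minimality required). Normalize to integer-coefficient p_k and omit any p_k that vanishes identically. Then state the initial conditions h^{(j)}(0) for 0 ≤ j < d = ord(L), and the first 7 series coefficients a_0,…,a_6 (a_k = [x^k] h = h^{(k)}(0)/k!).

L = (68 + 48·x) + (-129 - 248·x - 144·x^2)·Dx + (14 - 18·x - 128·x^2 - 96·x^3)·Dx^2  (order 2).
h: a_k = 2, -6, -65/2, -511/4, -16389/32, -131065/64, -2097173/256, …
ICs: h(0) = 2, h′(0) = -6.

f: a_k = 4, 2, -1/2, 1/4, -5/32, 7/64, -21/256, …
g: a_k = -2, -8, -32, -128, -512, -2048, -8192, …
h₀=f+g: left-lcm gives L₀, ord ≤ 2.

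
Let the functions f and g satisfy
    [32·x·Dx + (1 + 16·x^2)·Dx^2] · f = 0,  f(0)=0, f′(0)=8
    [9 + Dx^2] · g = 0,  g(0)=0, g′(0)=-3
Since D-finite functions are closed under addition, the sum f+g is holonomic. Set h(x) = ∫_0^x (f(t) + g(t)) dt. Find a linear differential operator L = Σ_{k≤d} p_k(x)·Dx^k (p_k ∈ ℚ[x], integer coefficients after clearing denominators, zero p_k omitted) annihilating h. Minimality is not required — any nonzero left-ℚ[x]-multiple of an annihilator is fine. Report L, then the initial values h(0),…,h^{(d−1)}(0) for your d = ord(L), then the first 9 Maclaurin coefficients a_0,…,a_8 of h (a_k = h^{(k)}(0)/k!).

L = (-52704·x + 967680·x^3 + 663552·x^5)·Dx^2 + (-207 + 13104·x^2 + 283392·x^4 + 331776·x^6)·Dx^3 + (-5856·x + 107520·x^3 + 73728·x^5)·Dx^4 + (-23 + 1456·x^2 + 31488·x^4 + 36864·x^6)·Dx^5  (order 5).
h: a_k = 0, 0, 5/2, 0, -229/24, 0, 16303/240, 0, -2621197/4480, …
ICs: h(0) = 0, h′(0) = 0, h′′(0) = 5, h′′′(0) = 0, h′′′′(0) = -229.

f: a_k = 0, 8, 0, -128/3, 0, 2048/5, 0, -32768/7, 0, …
g: a_k = 0, -3, 0, 9/2, 0, -81/40, 0, 243/560, 0, …
f+g: L₀ = lclm(L_f,L_g), ord ≤ 2+2.
h=∫₀ˣh₀: take L = L₀·Dx.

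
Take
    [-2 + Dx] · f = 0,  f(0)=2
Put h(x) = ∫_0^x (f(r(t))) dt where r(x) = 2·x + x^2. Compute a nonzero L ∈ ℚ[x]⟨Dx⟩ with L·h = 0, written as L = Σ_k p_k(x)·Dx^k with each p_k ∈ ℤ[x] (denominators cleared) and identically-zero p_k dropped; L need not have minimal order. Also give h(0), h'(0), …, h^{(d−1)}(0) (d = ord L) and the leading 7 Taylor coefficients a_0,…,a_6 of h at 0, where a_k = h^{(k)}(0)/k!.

f: a_k = 2, 4, 4, 8/3, 4/3, 8/15, 8/45, …
Change of var in L_f (x↦r) gives L₀.
h=∫h₀ ⇒ L = L₀·Dx.
L = (-4 - 4·x)·Dx + Dx^2  (order 2).
h: a_k = 0, 2, 4, 20/3, 28/3, 172/15, 568/45, …
ICs: h(0) = 0, h′(0) = 2.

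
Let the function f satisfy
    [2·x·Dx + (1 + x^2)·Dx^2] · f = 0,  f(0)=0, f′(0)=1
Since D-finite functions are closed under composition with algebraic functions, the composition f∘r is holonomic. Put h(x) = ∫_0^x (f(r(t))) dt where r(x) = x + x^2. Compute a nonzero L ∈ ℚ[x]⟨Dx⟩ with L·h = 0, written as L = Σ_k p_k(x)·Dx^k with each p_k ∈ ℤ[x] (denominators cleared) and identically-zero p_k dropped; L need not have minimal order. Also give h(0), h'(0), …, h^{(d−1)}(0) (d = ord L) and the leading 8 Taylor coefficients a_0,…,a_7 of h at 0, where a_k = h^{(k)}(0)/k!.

L = (-2 + 2·x + 8·x^2 + 12·x^3 + 6·x^4)·Dx^2 + (1 + 2·x + x^2 + 4·x^3 + 5·x^4 + 2·x^5)·Dx^3  (order 3).
h: a_k = 0, 0, 1/2, 1/3, -1/12, -1/5, -2/15, 2/21, …
ICs: h(0) = 0, h′(0) = 0, h′′(0) = 1.

f: a_k = 0, 1, 0, -1/3, 0, 1/5, 0, -1/7, …
Change of var in L_f (x↦r) gives L₀.
Integrate: L := L₀·Dx.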